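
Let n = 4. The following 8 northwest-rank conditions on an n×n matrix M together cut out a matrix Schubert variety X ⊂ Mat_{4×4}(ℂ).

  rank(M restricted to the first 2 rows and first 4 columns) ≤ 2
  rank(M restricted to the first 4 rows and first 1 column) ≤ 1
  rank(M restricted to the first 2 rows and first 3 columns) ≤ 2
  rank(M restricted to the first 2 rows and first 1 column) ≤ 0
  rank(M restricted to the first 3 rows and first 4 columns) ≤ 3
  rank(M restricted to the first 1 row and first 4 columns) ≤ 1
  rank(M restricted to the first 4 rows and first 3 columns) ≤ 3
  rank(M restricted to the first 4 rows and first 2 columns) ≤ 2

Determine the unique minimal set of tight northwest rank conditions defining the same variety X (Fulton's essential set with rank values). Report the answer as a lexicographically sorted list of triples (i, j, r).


Computing R[i][j] = min implied NW-rank bound (n=4, 8 conditions):

  i=1: 0  1  1  1
  i=2: 0  1  2  2
  i=3: 1  2  3  3
  i=4: 1  2  3  4

second differences of R give the permutation w = (2, 3, 1, 4).

Rothe diagram D(w) (2 cells), 1 SE-corner (essential condition):

[(2, 1, 0)]


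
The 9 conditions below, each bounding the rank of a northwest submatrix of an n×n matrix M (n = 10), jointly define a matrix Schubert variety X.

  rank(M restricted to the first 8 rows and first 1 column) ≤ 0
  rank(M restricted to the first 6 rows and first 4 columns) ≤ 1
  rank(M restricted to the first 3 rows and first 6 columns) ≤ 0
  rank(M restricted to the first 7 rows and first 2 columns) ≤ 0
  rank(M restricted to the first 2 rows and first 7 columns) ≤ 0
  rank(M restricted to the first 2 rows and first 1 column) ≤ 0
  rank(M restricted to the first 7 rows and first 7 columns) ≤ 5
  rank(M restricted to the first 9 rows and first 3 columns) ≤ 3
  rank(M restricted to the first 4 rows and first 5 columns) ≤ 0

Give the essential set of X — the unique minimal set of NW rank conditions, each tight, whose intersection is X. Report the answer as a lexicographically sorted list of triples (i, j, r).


Computing R[i][j] = min implied NW-rank bound (n=10, 9 conditions):

  row 1: 0  0  0  0  0  0  0  1  1  1
  row 2: 0  0  0  0  0  0  0  1  2  2
  row 3: 0  0  0  0  0  0  1  2  3  3
  row 4: 0  0  0  0  0  1  2  3  4  4
  row 5: 0  0  1  1  1  2  3  4  5  5
  row 6: 0  0  1  1  2  3  4  5  6  6
  row 7: 0  0  1  2  3  4  5  6  7  7
  row 8: 0  1  2  3  4  5  6  7  8  8
  row 9: 1  2  3  4  5  6  7  8  9  9
  row 10: 1  2  3  4  5  6  7  8  9  10

hence w(1..10) = (8, 9, 7, 6, 3, 5, 4, 2, 1, 10).

Rothe diagram D(w) (33 cells), 6 SE-corners (essential conditions):

[(2, 7, 0), (3, 6, 0), (4, 5, 0), (6, 4, 1), (7, 2, 0), (8, 1, 0)]


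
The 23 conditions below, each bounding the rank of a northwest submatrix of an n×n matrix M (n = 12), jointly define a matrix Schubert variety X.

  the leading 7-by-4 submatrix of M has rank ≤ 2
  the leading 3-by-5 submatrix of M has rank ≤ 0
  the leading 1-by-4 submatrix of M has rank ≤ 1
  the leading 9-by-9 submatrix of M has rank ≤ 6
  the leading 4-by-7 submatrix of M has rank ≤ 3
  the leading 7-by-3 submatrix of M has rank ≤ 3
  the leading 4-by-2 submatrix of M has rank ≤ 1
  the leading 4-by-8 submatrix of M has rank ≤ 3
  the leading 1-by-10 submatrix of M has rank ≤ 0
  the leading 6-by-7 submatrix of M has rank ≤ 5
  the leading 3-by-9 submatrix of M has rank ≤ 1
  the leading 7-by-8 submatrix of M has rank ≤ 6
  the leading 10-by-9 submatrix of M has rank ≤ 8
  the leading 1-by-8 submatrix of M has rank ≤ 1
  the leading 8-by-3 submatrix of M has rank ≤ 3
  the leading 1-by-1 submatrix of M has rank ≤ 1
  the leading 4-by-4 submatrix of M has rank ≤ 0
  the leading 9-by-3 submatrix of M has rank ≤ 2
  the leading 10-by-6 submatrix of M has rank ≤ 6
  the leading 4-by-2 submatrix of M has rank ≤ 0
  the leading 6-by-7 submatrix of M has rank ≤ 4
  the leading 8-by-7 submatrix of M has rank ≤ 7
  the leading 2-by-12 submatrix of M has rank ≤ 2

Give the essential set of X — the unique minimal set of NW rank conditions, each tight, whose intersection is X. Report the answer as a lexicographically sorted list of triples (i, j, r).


Computing R[i][j] = min implied NW-rank bound (n=12, 23 conditions):

  0, 0, 0, 0, 0, 0, 0, 0, 0, 0, 1, 1
  0, 0, 0, 0, 0, 1, 1, 1, 1, 1, 2, 2
  0, 0, 0, 0, 0, 1, 1, 1, 1, 2, 3, 3
  0, 0, 0, 0, 1, 2, 2, 2, 2, 3, 4, 4
  1, 1, 1, 1, 2, 3, 3, 3, 3, 4, 5, 5
  1, 2, 2, 2, 3, 4, 4, 4, 4, 5, 6, 6
  1, 2, 2, 2, 3, 4, 5, 5, 5, 6, 7, 7
  1, 2, 2, 3, 4, 5, 6, 6, 6, 7, 8, 8
  1, 2, 2, 3, 4, 5, 6, 6, 6, 7, 8, 9
  1, 2, 3, 4, 5, 6, 7, 7, 7, 8, 9, 10
  1, 2, 3, 4, 5, 6, 7, 8, 8, 9, 10, 11
  1, 2, 3, 4, 5, 6, 7, 8, 9, 10, 11, 12

the unique w with this rank table is (11, 6, 10, 5, 1, 2, 7, 4, 12, 3, 8, 9).

7 SE-corners of the 33-cell Rothe diagram give Ess(w):

[(1, 10, 0), (3, 5, 0), (3, 9, 1), (4, 4, 0), (7, 4, 2), (9, 3, 2), (9, 9, 6)]


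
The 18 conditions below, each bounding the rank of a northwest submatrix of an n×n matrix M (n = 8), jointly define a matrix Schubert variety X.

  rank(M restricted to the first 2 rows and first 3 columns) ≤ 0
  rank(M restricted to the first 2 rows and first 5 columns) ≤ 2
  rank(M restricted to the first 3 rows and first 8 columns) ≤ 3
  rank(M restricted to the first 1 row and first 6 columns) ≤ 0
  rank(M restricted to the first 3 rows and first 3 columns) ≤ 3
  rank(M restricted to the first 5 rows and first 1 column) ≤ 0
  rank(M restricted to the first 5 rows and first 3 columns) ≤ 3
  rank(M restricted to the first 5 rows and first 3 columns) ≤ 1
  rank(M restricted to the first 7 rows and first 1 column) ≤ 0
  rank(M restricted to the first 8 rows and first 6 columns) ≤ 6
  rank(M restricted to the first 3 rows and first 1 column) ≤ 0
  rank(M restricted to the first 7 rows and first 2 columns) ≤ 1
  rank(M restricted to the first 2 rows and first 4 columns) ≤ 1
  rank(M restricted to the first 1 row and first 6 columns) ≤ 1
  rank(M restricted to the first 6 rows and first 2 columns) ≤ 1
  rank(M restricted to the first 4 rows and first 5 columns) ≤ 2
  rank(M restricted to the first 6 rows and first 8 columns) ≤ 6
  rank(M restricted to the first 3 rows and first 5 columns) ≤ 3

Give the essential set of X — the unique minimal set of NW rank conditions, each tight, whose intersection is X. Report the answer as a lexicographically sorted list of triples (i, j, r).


Reconstructing r_w from the 18 given conditions:

  0, 0, 0, 0, 0, 0, 1, 1
  0, 0, 0, 1, 1, 1, 2, 2
  0, 1, 1, 2, 2, 2, 3, 3
  0, 1, 1, 2, 2, 3, 4, 4
  0, 1, 1, 2, 3, 4, 5, 5
  0, 1, 2, 3, 4, 5, 6, 6
  0, 1, 2, 3, 4, 5, 6, 7
  1, 2, 3, 4, 5, 6, 7, 8

reading off 1-entries of Δ²R: w = (7, 4, 2, 6, 5, 3, 8, 1).

Rothe diagram D(w) (17 cells), 5 SE-corners (essential conditions):

[(1, 6, 0), (2, 3, 0), (4, 5, 2), (5, 3, 1), (7, 1, 0)]


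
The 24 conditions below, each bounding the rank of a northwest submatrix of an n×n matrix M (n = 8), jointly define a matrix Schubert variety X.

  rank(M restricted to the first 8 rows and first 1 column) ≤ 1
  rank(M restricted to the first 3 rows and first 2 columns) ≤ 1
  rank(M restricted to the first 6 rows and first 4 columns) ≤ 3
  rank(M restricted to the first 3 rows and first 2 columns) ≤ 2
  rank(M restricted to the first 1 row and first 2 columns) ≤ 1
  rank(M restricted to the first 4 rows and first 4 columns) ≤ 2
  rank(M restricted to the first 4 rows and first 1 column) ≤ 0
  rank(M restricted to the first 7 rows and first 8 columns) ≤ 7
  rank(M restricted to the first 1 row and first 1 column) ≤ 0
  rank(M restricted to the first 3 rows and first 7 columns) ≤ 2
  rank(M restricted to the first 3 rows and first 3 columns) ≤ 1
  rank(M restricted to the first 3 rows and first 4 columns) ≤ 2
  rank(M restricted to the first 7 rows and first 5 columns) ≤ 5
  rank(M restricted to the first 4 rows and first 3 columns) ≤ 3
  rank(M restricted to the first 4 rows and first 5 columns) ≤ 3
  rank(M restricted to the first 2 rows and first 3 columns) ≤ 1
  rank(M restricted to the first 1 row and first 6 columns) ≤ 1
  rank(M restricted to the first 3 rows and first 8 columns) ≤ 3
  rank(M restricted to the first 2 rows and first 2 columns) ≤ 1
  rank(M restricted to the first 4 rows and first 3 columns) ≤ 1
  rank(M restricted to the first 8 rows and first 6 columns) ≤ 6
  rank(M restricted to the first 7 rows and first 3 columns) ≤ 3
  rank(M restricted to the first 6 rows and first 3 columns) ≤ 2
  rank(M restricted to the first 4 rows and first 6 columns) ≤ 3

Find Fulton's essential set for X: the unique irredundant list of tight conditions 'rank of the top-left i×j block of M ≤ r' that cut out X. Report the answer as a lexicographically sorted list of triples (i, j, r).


Recovering R(i,j) via the rank-extension bound from the 24 conditions:

  0 1 1 1 1 1 1 1
  0 1 1 2 2 2 2 2
  0 1 1 2 2 2 2 3
  0 1 1 2 3 3 3 4
  1 2 2 3 4 4 4 5
  1 2 2 3 4 5 5 6
  1 2 3 4 5 6 6 7
  1 2 3 4 5 6 7 8

the unique w with this rank table is (2, 4, 8, 5, 1, 6, 3, 7).

ℓ(w)=11; the 4 essential cells (i,j,r):

[(3, 7, 2), (4, 1, 0), (4, 3, 1), (6, 3, 2)]


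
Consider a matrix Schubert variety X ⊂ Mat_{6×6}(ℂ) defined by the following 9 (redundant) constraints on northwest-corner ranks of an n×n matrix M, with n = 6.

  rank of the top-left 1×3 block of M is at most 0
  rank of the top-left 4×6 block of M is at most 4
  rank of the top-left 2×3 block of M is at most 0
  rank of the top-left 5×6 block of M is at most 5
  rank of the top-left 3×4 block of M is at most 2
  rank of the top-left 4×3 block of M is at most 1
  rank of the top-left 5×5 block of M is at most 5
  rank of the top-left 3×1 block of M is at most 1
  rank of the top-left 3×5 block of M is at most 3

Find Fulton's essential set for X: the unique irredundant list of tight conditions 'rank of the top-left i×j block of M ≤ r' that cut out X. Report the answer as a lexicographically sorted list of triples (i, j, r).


Computing R[i][j] = min implied NW-rank bound (n=6, 9 conditions):

  R[1]: 0  0  0  1  1  1
  R[2]: 0  0  0  1  2  2
  R[3]: 1  1  1  2  3  3
  R[4]: 1  1  1  2  3  4
  R[5]: 1  2  2  3  4  5
  R[6]: 1  2  3  4  5  6

so w = (4, 5, 1, 6, 2, 3).

Fulton essential set (2 of the 8 Rothe cells):

[(2, 3, 0), (4, 3, 1)]


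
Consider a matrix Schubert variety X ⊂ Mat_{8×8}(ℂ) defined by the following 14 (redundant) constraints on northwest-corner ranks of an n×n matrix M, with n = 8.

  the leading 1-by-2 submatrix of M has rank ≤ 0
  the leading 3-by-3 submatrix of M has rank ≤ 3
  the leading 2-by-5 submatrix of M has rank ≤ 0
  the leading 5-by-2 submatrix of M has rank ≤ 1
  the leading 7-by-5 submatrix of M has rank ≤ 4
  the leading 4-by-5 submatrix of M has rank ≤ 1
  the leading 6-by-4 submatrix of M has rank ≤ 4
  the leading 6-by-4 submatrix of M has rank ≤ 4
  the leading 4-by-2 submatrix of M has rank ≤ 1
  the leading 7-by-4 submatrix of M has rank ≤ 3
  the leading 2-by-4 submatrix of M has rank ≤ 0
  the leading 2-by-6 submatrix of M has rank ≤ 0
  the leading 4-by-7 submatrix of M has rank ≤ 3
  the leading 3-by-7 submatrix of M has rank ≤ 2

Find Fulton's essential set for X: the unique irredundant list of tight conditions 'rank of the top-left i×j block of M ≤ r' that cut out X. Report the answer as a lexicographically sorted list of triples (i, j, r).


Recovering R(i,j) via the rank-extension bound from the 14 conditions:

  0 0 0 0 0 0 1 1
  0 0 0 0 0 0 1 2
  1 1 1 1 1 1 2 3
  1 1 1 1 1 2 3 4
  1 1 2 2 2 3 4 5
  1 2 3 3 3 4 5 6
  1 2 3 3 4 5 6 7
  1 2 3 4 5 6 7 8

the unique w with this rank table is (7, 8, 1, 6, 3, 2, 5, 4).

ℓ(w)=18; the 4 essential cells (i,j,r):

[(2, 6, 0), (4, 5, 1), (5, 2, 1), (7, 4, 3)]


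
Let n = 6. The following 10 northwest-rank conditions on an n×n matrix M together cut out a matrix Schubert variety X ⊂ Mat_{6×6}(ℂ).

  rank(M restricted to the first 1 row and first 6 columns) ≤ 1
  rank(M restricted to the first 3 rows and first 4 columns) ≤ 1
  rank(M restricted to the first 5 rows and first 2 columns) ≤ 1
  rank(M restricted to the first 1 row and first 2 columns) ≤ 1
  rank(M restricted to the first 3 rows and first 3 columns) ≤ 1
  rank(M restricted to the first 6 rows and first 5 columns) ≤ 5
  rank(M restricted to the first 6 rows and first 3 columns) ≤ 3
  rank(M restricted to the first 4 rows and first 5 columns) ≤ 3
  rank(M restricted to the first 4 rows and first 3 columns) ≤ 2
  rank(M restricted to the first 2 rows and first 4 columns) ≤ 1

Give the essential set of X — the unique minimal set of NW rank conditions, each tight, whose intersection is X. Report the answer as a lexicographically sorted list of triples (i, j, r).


Propagating the 10 rank bounds to every northwest block:

  row 1: 1, 1, 1, 1, 1, 1
  row 2: 1, 1, 1, 1, 2, 2
  row 3: 1, 1, 1, 1, 2, 3
  row 4: 1, 1, 2, 2, 3, 4
  row 5: 1, 1, 2, 3, 4, 5
  row 6: 1, 2, 3, 4, 5, 6

so w = (1, 5, 6, 3, 4, 2).

ℓ(w)=8; the 2 essential cells (i,j,r):

[(3, 4, 1), (5, 2, 1)]


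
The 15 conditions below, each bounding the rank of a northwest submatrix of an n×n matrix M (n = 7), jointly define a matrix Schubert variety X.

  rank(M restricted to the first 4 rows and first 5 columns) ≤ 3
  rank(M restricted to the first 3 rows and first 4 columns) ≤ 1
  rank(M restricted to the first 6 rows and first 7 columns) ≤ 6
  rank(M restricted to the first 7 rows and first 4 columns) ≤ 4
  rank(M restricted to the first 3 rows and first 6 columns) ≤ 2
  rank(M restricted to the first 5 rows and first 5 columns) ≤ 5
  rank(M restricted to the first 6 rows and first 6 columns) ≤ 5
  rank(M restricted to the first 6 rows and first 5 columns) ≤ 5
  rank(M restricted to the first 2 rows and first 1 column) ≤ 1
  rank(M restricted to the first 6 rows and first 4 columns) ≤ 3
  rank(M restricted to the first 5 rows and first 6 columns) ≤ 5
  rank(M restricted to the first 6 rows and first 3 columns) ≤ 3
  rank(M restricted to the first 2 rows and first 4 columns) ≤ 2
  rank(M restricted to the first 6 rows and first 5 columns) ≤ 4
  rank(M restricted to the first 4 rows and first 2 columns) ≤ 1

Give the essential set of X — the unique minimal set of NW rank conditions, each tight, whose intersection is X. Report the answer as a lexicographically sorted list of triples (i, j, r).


The tightest implied rank at each (i,j), from the 15 conditions:

  row 1: 1  1  1  1  1  1  1
  row 2: 1  1  1  1  2  2  2
  row 3: 1  1  1  1  2  2  3
  row 4: 1  1  2  2  3  3  4
  row 5: 1  2  3  3  4  4  5
  row 6: 1  2  3  3  4  5  6
  row 7: 1  2  3  4  5  6  7

second differences of R give the permutation w = (1, 5, 7, 3, 2, 6, 4).

4 SE-corners of the 9-cell Rothe diagram give Ess(w):

[(3, 4, 1), (3, 6, 2), (4, 2, 1), (6, 4, 3)]


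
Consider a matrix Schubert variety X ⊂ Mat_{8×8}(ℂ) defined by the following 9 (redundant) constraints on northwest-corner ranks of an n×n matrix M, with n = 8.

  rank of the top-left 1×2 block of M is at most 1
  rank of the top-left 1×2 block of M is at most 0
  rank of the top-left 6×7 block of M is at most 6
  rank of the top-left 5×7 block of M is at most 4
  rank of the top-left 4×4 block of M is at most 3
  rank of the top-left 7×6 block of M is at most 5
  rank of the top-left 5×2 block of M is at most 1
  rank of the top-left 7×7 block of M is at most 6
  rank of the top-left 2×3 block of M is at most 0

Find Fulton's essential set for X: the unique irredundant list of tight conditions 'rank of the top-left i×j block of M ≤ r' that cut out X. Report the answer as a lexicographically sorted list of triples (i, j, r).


Rank table r_w(8×8) implied by the 9 constraints:

  i=1: 0  0  0  1  1  1  1  1
  i=2: 0  0  0  1  2  2  2  2
  i=3: 1  1  1  2  3  3  3  3
  i=4: 1  1  2  3  4  4  4  4
  i=5: 1  1  2  3  4  4  4  5
  i=6: 1  2  3  4  5  5  5  6
  i=7: 1  2  3  4  5  5  6  7
  i=8: 1  2  3  4  5  6  7  8

so w = (4, 5, 1, 3, 8, 2, 7, 6).

ℓ(w)=11; the 4 essential cells (i,j,r):

[(2, 3, 0), (5, 2, 1), (5, 7, 4), (7, 6, 5)]


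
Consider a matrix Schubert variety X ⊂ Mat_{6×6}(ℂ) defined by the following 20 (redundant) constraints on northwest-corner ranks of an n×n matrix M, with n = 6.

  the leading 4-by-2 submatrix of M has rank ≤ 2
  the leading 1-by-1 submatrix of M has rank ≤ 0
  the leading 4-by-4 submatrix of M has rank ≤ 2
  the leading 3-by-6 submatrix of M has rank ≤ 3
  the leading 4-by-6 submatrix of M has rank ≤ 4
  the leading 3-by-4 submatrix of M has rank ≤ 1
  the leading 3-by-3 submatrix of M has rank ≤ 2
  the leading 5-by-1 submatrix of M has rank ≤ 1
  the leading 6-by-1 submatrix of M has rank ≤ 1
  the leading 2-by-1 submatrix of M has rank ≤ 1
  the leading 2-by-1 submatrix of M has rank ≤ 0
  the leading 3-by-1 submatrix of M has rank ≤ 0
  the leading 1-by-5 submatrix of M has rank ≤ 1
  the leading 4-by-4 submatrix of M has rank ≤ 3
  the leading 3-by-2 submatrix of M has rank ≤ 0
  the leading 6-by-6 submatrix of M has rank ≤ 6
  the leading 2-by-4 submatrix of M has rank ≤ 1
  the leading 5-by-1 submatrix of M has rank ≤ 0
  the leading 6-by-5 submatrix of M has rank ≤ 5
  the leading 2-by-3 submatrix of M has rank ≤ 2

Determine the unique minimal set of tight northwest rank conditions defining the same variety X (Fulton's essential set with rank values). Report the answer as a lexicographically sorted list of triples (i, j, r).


The tightest implied rank at each (i,j), from the 20 conditions:

  row 1: 0 | 0 | 1 | 1 | 1 | 1
  row 2: 0 | 0 | 1 | 1 | 2 | 2
  row 3: 0 | 0 | 1 | 1 | 2 | 3
  row 4: 0 | 1 | 2 | 2 | 3 | 4
  row 5: 0 | 1 | 2 | 3 | 4 | 5
  row 6: 1 | 2 | 3 | 4 | 5 | 6

hence w(1..6) = (3, 5, 6, 2, 4, 1).

D(w) has 10 cells with 3 SE-corners; essential set:

[(3, 2, 0), (3, 4, 1), (5, 1, 0)]


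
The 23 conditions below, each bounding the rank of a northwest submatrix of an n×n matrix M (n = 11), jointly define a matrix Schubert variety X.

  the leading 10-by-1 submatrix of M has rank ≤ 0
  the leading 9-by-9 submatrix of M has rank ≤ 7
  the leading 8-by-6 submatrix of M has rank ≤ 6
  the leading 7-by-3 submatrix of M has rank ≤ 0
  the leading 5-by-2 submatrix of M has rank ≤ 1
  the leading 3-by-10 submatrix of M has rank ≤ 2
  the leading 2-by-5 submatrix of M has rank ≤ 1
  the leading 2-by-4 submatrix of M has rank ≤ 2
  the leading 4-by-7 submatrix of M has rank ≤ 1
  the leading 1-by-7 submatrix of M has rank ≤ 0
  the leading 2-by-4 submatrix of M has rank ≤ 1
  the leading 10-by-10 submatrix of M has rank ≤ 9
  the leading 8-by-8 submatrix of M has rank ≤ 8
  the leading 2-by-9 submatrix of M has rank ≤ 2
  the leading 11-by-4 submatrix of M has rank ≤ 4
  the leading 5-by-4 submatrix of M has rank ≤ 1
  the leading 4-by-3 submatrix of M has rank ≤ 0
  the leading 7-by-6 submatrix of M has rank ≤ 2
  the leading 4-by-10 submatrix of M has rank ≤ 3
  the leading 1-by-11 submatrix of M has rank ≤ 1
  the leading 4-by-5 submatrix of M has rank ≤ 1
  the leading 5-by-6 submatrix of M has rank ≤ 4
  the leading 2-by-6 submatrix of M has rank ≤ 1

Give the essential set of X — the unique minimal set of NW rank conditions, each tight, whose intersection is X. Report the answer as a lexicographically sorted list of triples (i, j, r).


Reconstructing r_w from the 23 given conditions:

  i=1: 0  0  0  0  0  0  0  1  1  1  1
  i=2: 0  0  0  1  1  1  1  2  2  2  2
  i=3: 0  0  0  1  1  1  1  2  2  2  3
  i=4: 0  0  0  1  1  1  1  2  3  3  4
  i=5: 0  0  0  1  2  2  2  3  4  4  5
  i=6: 0  0  0  1  2  2  3  4  5  5  6
  i=7: 0  0  0  1  2  2  3  4  5  6  7
  i=8: 0  1  1  2  3  3  4  5  6  7  8
  i=9: 0  1  2  3  4  4  5  6  7  8  9
  i=10: 0  1  2  3  4  5  6  7  8  9  10
  i=11: 1  2  3  4  5  6  7  8  9  10  11

so w = (8, 4, 11, 9, 5, 7, 10, 2, 3, 6, 1).

6 SE-corners of the 38-cell Rothe diagram give Ess(w):

[(1, 7, 0), (3, 10, 2), (4, 7, 1), (7, 3, 0), (7, 6, 2), (10, 1, 0)]


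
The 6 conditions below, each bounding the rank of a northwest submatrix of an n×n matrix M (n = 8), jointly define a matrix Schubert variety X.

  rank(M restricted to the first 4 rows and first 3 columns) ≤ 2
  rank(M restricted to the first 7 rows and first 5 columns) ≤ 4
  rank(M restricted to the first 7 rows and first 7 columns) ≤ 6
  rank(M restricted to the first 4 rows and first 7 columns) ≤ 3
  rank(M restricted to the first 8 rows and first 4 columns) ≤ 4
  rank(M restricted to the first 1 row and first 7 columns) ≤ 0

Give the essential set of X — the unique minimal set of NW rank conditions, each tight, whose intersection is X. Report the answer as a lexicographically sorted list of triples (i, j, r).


Propagating the 6 rank bounds to every northwest block:

  0 | 0 | 0 | 0 | 0 | 0 | 0 | 1
  1 | 1 | 1 | 1 | 1 | 1 | 1 | 2
  1 | 2 | 2 | 2 | 2 | 2 | 2 | 3
  1 | 2 | 2 | 3 | 3 | 3 | 3 | 4
  1 | 2 | 3 | 4 | 4 | 4 | 4 | 5
  1 | 2 | 3 | 4 | 4 | 5 | 5 | 6
  1 | 2 | 3 | 4 | 4 | 5 | 6 | 7
  1 | 2 | 3 | 4 | 5 | 6 | 7 | 8

giving w = (8, 1, 2, 4, 3, 6, 7, 5) via Δ²R.

Fulton essential set (3 of the 10 Rothe cells):

[(1, 7, 0), (4, 3, 2), (7, 5, 4)]


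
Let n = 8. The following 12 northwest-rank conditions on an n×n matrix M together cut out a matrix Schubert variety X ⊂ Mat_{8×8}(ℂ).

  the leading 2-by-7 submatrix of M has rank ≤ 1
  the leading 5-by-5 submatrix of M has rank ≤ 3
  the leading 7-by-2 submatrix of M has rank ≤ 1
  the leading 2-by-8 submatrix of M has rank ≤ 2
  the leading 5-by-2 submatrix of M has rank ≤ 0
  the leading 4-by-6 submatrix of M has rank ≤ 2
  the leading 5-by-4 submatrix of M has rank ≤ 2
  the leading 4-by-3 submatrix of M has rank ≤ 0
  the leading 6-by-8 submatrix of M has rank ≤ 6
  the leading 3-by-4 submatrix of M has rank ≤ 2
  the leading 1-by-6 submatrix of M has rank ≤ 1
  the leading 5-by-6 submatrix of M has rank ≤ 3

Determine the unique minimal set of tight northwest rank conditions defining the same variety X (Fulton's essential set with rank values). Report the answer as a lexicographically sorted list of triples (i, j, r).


Computing R[i][j] = min implied NW-rank bound (n=8, 12 conditions):

  R[1]: 0 | 0 | 0 | 1 | 1 | 1 | 1 | 1
  R[2]: 0 | 0 | 0 | 1 | 1 | 1 | 1 | 2
  R[3]: 0 | 0 | 0 | 1 | 2 | 2 | 2 | 3
  R[4]: 0 | 0 | 0 | 1 | 2 | 2 | 3 | 4
  R[5]: 0 | 0 | 1 | 2 | 3 | 3 | 4 | 5
  R[6]: 1 | 1 | 2 | 3 | 4 | 4 | 5 | 6
  R[7]: 1 | 1 | 2 | 3 | 4 | 5 | 6 | 7
  R[8]: 1 | 2 | 3 | 4 | 5 | 6 | 7 | 8

the unique w with this rank table is (4, 8, 5, 7, 3, 1, 6, 2).

|D(w)|=19, |Ess(w)|=5:

[(2, 7, 1), (4, 3, 0), (4, 6, 2), (5, 2, 0), (7, 2, 1)]


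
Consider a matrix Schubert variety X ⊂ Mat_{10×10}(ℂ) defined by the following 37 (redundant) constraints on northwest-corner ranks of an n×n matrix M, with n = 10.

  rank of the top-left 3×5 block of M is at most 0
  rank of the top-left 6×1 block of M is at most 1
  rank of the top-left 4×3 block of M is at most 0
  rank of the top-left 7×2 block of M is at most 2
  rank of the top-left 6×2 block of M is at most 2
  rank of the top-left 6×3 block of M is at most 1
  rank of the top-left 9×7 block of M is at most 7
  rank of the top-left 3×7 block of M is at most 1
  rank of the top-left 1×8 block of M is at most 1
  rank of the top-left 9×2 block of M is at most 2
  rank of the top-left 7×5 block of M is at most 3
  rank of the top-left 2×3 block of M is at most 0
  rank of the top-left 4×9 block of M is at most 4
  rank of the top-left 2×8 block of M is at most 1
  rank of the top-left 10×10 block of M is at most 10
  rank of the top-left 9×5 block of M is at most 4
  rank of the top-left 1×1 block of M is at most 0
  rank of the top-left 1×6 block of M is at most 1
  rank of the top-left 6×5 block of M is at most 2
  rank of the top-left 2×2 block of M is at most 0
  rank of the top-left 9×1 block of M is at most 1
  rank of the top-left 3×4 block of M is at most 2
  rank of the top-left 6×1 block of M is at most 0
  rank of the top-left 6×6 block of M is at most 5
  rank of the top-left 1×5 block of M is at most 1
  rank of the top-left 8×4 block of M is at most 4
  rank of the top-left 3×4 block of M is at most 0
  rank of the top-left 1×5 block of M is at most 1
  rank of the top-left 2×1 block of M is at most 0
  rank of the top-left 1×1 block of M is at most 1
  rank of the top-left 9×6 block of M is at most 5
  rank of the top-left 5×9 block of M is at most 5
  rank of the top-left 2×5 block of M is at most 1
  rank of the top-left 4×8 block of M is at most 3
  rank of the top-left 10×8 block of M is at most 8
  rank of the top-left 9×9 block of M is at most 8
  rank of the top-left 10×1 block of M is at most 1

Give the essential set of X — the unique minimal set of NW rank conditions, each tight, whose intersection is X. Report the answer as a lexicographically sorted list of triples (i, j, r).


Computing R[i][j] = min implied NW-rank bound (n=10, 37 conditions):

  i=1: 0, 0, 0, 0, 0, 1, 1, 1, 1, 1
  i=2: 0, 0, 0, 0, 0, 1, 1, 1, 2, 2
  i=3: 0, 0, 0, 0, 0, 1, 1, 2, 3, 3
  i=4: 0, 0, 0, 1, 1, 2, 2, 3, 4, 4
  i=5: 0, 1, 1, 2, 2, 3, 3, 4, 5, 5
  i=6: 0, 1, 1, 2, 2, 3, 4, 5, 6, 6
  i=7: 1, 2, 2, 3, 3, 4, 5, 6, 7, 7
  i=8: 1, 2, 3, 4, 4, 5, 6, 7, 8, 8
  i=9: 1, 2, 3, 4, 4, 5, 6, 7, 8, 9
  i=10: 1, 2, 3, 4, 5, 6, 7, 8, 9, 10

second differences of R give the permutation w = (6, 9, 8, 4, 2, 7, 1, 3, 10, 5).

Rothe diagram D(w) (26 cells), 8 SE-corners (essential conditions):

[(2, 8, 1), (3, 5, 0), (3, 7, 1), (4, 3, 0), (6, 1, 0), (6, 3, 1), (6, 5, 2), (9, 5, 4)]


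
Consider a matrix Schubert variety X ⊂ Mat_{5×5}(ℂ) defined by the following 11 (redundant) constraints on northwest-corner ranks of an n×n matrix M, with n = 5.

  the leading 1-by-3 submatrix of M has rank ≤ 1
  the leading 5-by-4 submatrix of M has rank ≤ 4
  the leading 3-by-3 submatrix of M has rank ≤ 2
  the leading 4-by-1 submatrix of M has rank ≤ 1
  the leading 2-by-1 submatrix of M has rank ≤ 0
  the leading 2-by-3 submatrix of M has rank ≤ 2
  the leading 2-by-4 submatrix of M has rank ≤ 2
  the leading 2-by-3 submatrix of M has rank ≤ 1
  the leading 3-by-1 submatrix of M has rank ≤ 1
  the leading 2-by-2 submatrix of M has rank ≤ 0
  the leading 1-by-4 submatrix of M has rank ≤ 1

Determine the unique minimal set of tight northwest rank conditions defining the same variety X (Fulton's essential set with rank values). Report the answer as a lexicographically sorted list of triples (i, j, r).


The tightest implied rank at each (i,j), from the 11 conditions:

  i=1: 0, 0, 1, 1, 1
  i=2: 0, 0, 1, 2, 2
  i=3: 1, 1, 2, 3, 3
  i=4: 1, 2, 3, 4, 4
  i=5: 1, 2, 3, 4, 5

so w = (3, 4, 1, 2, 5).

ℓ(w)=4; the 1 essential cell (i,j,r):

[(2, 2, 0)]


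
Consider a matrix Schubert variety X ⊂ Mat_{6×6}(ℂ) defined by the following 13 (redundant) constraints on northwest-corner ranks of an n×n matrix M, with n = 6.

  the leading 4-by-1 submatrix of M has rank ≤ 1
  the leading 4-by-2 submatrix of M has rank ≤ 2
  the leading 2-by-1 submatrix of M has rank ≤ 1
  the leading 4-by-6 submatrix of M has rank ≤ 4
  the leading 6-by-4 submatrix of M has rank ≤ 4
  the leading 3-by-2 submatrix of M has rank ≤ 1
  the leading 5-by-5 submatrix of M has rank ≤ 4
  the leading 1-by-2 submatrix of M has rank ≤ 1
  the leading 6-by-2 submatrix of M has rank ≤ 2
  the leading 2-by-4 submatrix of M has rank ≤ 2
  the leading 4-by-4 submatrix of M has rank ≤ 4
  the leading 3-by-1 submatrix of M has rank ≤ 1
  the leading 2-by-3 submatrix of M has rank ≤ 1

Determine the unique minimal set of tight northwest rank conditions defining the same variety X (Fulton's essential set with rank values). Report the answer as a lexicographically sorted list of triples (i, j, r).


Computing R[i][j] = min implied NW-rank bound (n=6, 13 conditions):

  row 1: 1 | 1 | 1 | 1 | 1 | 1
  row 2: 1 | 1 | 1 | 2 | 2 | 2
  row 3: 1 | 1 | 2 | 3 | 3 | 3
  row 4: 1 | 2 | 3 | 4 | 4 | 4
  row 5: 1 | 2 | 3 | 4 | 4 | 5
  row 6: 1 | 2 | 3 | 4 | 5 | 6

so w = (1, 4, 3, 2, 6, 5).

|D(w)|=4, |Ess(w)|=3:

[(2, 3, 1), (3, 2, 1), (5, 5, 4)]


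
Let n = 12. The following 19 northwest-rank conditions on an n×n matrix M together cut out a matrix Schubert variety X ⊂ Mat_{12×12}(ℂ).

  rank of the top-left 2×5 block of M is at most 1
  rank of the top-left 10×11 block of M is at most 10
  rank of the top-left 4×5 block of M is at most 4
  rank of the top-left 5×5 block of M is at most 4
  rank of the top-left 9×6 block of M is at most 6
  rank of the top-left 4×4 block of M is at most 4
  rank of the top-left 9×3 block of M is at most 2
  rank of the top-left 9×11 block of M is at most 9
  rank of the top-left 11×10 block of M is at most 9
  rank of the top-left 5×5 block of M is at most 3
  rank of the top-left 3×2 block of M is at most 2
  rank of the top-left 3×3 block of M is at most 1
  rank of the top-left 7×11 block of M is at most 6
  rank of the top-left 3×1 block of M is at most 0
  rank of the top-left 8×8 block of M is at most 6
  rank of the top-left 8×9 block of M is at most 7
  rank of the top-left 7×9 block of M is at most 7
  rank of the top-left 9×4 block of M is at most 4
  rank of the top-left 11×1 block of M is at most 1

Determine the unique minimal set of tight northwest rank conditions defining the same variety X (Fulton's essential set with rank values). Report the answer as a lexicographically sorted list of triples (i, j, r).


Propagating the 19 rank bounds to every northwest block:

  i=1: 0 | 1 | 1 | 1 | 1 | 1 | 1 | 1 | 1 | 1 | 1 | 1
  i=2: 0 | 1 | 1 | 1 | 1 | 2 | 2 | 2 | 2 | 2 | 2 | 2
  i=3: 0 | 1 | 1 | 2 | 2 | 3 | 3 | 3 | 3 | 3 | 3 | 3
  i=4: 1 | 2 | 2 | 3 | 3 | 4 | 4 | 4 | 4 | 4 | 4 | 4
  i=5: 1 | 2 | 2 | 3 | 3 | 4 | 5 | 5 | 5 | 5 | 5 | 5
  i=6: 1 | 2 | 2 | 3 | 4 | 5 | 6 | 6 | 6 | 6 | 6 | 6
  i=7: 1 | 2 | 2 | 3 | 4 | 5 | 6 | 6 | 6 | 6 | 6 | 7
  i=8: 1 | 2 | 2 | 3 | 4 | 5 | 6 | 6 | 7 | 7 | 7 | 8
  i=9: 1 | 2 | 2 | 3 | 4 | 5 | 6 | 7 | 8 | 8 | 8 | 9
  i=10: 1 | 2 | 3 | 4 | 5 | 6 | 7 | 8 | 9 | 9 | 9 | 10
  i=11: 1 | 2 | 3 | 4 | 5 | 6 | 7 | 8 | 9 | 9 | 10 | 11
  i=12: 1 | 2 | 3 | 4 | 5 | 6 | 7 | 8 | 9 | 10 | 11 | 12

second differences of R give the permutation w = (2, 6, 4, 1, 7, 5, 12, 9, 8, 3, 11, 10).

Rothe diagram D(w) (19 cells), 8 SE-corners (essential conditions):

[(2, 5, 1), (3, 1, 0), (3, 3, 1), (5, 5, 3), (7, 11, 6), (8, 8, 6), (9, 3, 2), (11, 10, 9)]


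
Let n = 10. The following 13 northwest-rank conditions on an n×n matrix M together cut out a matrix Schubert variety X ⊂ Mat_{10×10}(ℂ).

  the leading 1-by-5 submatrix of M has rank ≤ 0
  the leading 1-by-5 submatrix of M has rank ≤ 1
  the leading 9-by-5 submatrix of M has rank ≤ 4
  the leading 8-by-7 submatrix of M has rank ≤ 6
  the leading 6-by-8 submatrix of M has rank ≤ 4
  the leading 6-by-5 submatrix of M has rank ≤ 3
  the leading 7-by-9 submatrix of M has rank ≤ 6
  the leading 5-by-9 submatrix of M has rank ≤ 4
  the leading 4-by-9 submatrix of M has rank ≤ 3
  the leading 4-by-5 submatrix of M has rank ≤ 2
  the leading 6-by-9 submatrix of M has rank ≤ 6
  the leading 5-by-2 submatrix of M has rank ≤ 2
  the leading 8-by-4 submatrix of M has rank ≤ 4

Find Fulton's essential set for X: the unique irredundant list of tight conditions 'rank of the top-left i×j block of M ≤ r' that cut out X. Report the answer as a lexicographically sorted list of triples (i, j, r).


Recovering R(i,j) via the rank-extension bound from the 13 conditions:

  row 1: 0 | 0 | 0 | 0 | 0 | 1 | 1 | 1 | 1 | 1
  row 2: 1 | 1 | 1 | 1 | 1 | 2 | 2 | 2 | 2 | 2
  row 3: 1 | 2 | 2 | 2 | 2 | 3 | 3 | 3 | 3 | 3
  row 4: 1 | 2 | 2 | 2 | 2 | 3 | 3 | 3 | 3 | 4
  row 5: 1 | 2 | 3 | 3 | 3 | 4 | 4 | 4 | 4 | 5
  row 6: 1 | 2 | 3 | 3 | 3 | 4 | 4 | 4 | 5 | 6
  row 7: 1 | 2 | 3 | 4 | 4 | 5 | 5 | 5 | 6 | 7
  row 8: 1 | 2 | 3 | 4 | 4 | 5 | 6 | 6 | 7 | 8
  row 9: 1 | 2 | 3 | 4 | 4 | 5 | 6 | 7 | 8 | 9
  row 10: 1 | 2 | 3 | 4 | 5 | 6 | 7 | 8 | 9 | 10

giving w = (6, 1, 2, 10, 3, 9, 4, 7, 8, 5) via Δ²R.

Fulton essential set (6 of the 17 Rothe cells):

[(1, 5, 0), (4, 5, 2), (4, 9, 3), (6, 5, 3), (6, 8, 4), (9, 5, 4)]


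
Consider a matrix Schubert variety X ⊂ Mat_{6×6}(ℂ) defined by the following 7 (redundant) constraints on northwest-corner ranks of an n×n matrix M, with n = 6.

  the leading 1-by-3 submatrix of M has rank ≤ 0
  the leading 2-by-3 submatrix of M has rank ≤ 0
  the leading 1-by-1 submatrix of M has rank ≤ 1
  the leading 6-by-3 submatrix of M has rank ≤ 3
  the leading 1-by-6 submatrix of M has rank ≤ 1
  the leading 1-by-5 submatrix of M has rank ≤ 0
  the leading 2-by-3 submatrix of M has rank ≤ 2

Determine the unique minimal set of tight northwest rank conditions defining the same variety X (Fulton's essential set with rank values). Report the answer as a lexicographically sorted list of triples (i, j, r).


The tightest implied rank at each (i,j), from the 7 conditions:

  0 0 0 0 0 1
  0 0 0 1 1 2
  1 1 1 2 2 3
  1 2 2 3 3 4
  1 2 3 4 4 5
  1 2 3 4 5 6

so w = (6, 4, 1, 2, 3, 5).

D(w) has 8 cells with 2 SE-corners; essential set:

[(1, 5, 0), (2, 3, 0)]


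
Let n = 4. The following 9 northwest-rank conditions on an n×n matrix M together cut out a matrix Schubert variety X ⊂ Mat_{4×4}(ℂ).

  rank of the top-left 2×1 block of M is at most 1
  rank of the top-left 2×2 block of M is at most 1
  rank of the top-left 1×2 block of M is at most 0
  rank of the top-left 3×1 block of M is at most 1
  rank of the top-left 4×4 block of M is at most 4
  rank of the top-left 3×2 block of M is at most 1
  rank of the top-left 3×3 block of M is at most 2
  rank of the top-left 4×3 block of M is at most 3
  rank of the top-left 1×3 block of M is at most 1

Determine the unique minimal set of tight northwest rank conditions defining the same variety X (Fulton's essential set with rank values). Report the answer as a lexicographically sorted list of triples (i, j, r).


Computing R[i][j] = min implied NW-rank bound (n=4, 9 conditions):

  row 1: 0, 0, 1, 1
  row 2: 1, 1, 2, 2
  row 3: 1, 1, 2, 3
  row 4: 1, 2, 3, 4

second differences of R give the permutation w = (3, 1, 4, 2).

ℓ(w)=3; the 2 essential cells (i,j,r):

[(1, 2, 0), (3, 2, 1)]


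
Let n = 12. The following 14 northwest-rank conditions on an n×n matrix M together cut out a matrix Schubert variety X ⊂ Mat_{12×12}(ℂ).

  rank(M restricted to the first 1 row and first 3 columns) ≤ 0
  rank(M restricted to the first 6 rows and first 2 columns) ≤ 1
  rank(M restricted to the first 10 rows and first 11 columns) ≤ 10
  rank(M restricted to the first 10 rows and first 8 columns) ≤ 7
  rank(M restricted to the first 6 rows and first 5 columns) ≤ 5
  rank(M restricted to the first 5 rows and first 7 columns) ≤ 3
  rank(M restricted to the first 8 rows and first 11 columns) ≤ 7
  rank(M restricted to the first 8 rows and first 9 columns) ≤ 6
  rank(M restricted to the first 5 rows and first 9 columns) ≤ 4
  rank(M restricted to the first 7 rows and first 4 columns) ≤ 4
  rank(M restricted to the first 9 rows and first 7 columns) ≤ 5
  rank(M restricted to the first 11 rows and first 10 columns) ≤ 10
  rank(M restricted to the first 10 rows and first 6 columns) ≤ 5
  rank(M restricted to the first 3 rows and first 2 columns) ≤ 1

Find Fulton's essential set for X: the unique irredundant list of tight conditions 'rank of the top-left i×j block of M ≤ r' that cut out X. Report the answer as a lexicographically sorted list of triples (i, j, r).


Rank table r_w(12×12) implied by the 14 constraints:

  0 | 0 | 0 | 1 | 1 | 1 | 1 | 1 | 1 | 1 | 1 | 1
  1 | 1 | 1 | 2 | 2 | 2 | 2 | 2 | 2 | 2 | 2 | 2
  1 | 1 | 2 | 3 | 3 | 3 | 3 | 3 | 3 | 3 | 3 | 3
  1 | 1 | 2 | 3 | 3 | 3 | 3 | 4 | 4 | 4 | 4 | 4
  1 | 1 | 2 | 3 | 3 | 3 | 3 | 4 | 4 | 5 | 5 | 5
  1 | 1 | 2 | 3 | 4 | 4 | 4 | 5 | 5 | 6 | 6 | 6
  1 | 2 | 3 | 4 | 5 | 5 | 5 | 6 | 6 | 7 | 7 | 7
  1 | 2 | 3 | 4 | 5 | 5 | 5 | 6 | 6 | 7 | 7 | 8
  1 | 2 | 3 | 4 | 5 | 5 | 5 | 6 | 7 | 8 | 8 | 9
  1 | 2 | 3 | 4 | 5 | 5 | 6 | 7 | 8 | 9 | 9 | 10
  1 | 2 | 3 | 4 | 5 | 6 | 7 | 8 | 9 | 10 | 10 | 11
  1 | 2 | 3 | 4 | 5 | 6 | 7 | 8 | 9 | 10 | 11 | 12

so w = (4, 1, 3, 8, 10, 5, 2, 12, 9, 7, 6, 11).

D(w) has 21 cells with 8 SE-corners; essential set:

[(1, 3, 0), (5, 7, 3), (5, 9, 4), (6, 2, 1), (8, 9, 6), (8, 11, 7), (9, 7, 5), (10, 6, 5)]


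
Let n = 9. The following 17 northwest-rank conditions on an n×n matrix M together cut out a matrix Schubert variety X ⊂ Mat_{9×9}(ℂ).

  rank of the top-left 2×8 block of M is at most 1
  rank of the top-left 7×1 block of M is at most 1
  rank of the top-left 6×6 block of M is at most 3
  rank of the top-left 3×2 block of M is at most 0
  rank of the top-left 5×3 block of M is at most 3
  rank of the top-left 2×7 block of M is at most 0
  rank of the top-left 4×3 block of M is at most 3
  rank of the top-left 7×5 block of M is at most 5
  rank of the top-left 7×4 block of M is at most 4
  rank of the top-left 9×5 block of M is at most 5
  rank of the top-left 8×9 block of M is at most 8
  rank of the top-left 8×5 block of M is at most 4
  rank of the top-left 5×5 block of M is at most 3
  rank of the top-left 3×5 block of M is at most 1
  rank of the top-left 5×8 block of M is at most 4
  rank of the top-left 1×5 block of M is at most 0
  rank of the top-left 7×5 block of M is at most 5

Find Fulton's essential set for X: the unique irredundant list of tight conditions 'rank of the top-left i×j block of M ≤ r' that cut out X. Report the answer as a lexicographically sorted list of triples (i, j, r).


Reconstructing r_w from the 17 given conditions:

  0  0  0  0  0  0  0  1  1
  0  0  0  0  0  0  0  1  2
  0  0  1  1  1  1  1  2  3
  1  1  2  2  2  2  2  3  4
  1  2  3  3  3  3  3  4  5
  1  2  3  3  3  3  4  5  6
  1  2  3  4  4  4  5  6  7
  1  2  3  4  4  5  6  7  8
  1  2  3  4  5  6  7  8  9

giving w = (8, 9, 3, 1, 2, 7, 4, 6, 5) via Δ²R.

ℓ(w)=20; the 4 essential cells (i,j,r):

[(2, 7, 0), (3, 2, 0), (6, 6, 3), (8, 5, 4)]


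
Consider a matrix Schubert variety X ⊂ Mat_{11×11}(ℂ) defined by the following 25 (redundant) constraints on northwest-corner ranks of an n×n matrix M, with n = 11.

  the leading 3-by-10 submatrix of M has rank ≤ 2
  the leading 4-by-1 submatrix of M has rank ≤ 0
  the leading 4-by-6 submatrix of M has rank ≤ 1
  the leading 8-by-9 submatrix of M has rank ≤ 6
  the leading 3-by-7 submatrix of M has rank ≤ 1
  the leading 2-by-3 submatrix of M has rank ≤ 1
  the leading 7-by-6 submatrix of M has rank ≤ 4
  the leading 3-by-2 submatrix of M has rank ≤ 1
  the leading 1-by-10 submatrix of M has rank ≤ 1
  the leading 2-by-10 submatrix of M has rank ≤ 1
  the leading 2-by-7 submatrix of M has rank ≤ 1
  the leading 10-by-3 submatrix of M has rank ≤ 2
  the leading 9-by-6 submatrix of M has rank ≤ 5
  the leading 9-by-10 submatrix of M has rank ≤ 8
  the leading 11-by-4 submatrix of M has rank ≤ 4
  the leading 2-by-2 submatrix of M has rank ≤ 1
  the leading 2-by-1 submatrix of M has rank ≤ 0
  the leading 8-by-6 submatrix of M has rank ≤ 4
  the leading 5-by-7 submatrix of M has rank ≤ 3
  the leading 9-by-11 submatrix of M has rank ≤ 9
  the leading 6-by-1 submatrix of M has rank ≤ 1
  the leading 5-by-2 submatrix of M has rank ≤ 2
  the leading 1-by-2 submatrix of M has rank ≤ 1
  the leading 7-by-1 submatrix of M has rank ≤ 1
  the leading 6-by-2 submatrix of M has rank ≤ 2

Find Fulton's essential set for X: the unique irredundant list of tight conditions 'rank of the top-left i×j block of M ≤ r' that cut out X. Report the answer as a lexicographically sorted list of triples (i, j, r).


Computing R[i][j] = min implied NW-rank bound (n=11, 25 conditions):

  R[1]: 0 1 1 1 1 1 1 1 1 1 1
  R[2]: 0 1 1 1 1 1 1 1 1 1 2
  R[3]: 0 1 1 1 1 1 1 2 2 2 3
  R[4]: 0 1 1 1 1 1 2 3 3 3 4
  R[5]: 1 2 2 2 2 2 3 4 4 4 5
  R[6]: 1 2 2 3 3 3 4 5 5 5 6
  R[7]: 1 2 2 3 4 4 5 6 6 6 7
  R[8]: 1 2 2 3 4 4 5 6 6 7 8
  R[9]: 1 2 2 3 4 5 6 7 7 8 9
  R[10]: 1 2 2 3 4 5 6 7 8 9 10
  R[11]: 1 2 3 4 5 6 7 8 9 10 11

hence w(1..11) = (2, 11, 8, 7, 1, 4, 5, 10, 6, 9, 3).

7 SE-corners of the 28-cell Rothe diagram give Ess(w):

[(2, 10, 1), (3, 7, 1), (4, 1, 0), (4, 6, 1), (8, 6, 4), (8, 9, 6), (10, 3, 2)]
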